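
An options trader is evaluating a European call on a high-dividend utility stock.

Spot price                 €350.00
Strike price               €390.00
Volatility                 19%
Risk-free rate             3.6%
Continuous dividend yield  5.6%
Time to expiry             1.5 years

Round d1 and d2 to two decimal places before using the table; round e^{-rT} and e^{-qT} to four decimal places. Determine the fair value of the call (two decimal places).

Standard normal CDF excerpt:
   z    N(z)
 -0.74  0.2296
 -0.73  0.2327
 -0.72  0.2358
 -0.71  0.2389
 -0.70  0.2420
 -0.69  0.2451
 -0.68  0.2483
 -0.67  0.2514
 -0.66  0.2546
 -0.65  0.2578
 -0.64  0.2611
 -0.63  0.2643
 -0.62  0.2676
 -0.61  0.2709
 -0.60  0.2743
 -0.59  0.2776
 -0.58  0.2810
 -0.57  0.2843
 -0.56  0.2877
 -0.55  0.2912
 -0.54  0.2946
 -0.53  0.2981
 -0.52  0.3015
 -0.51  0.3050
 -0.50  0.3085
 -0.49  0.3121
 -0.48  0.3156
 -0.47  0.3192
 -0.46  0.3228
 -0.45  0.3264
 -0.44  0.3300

σ√T = 0.19 × 1.2247 = 0.2327
d₁ = [ln(350/390) + (0.036 − 0.056 + 0.19²/2)·1.5] / 0.2327 = [-0.1082 − 0.0029] / 0.2327 = -0.4776 which rounds to -0.48
d₂ = d₁ − σ√T = -0.4776 − 0.2327 = -0.7103 which rounds to -0.71
e^(−qT) = e^(−0.056·1.5) = 0.9194;  e^(−rT) = e^(−0.036·1.5) = 0.9474
N(d₁) = N(-0.48) = 0.3156;  N(d₂) = N(-0.71) = 0.2389
C = 350·0.9194·0.3156 − 390·0.9474·0.2389 = 101.5569 − 88.2702 = 13.2867

€13.29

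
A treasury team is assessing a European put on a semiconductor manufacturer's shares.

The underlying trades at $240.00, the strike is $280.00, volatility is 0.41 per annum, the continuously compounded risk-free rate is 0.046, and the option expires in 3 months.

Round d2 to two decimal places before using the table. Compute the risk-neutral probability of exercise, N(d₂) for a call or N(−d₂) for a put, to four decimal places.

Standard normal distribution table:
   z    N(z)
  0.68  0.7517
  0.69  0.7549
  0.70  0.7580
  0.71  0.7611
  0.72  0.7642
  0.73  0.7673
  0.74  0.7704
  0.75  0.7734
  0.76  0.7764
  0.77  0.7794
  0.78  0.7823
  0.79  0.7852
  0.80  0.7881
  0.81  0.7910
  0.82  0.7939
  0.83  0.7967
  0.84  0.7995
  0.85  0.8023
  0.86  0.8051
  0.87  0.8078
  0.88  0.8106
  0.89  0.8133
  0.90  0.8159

σ√T = 0.41·√0.25 = 0.2050
d₁ = [ln(240/280) + (0.046 + 0.41²/2)·0.25] / 0.2050 = [-0.1542 + 0.0325] / 0.2050 = -0.5934 ≈ -0.59
d₂ = d₁ − σ√T = -0.5934 − 0.2050 = -0.7984 ≈ -0.80
Pr(exercise) under Q = N(−d₂) = N(0.80) = 0.7881

0.7881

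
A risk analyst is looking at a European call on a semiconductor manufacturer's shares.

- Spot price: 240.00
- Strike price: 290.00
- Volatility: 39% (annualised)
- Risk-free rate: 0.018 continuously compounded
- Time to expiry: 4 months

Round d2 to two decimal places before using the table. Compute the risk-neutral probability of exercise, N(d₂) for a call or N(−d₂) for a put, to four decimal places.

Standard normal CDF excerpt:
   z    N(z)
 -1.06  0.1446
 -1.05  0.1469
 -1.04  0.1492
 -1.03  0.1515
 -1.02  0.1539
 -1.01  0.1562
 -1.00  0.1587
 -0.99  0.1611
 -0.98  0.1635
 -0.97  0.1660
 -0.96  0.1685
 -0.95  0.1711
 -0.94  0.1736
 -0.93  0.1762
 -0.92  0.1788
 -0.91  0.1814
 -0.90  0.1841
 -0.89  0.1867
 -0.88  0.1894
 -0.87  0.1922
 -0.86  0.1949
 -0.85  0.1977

0.1762

T = 0.3333;  σ√T = 0.2252
d₁ = [ln(240/290) + (0.018 + 0.39²/2)·0.3333] / 0.2252 = [-0.1892 + 0.0314] / 0.2252 = -0.7012 which rounds to -0.70
d₂ = d₁ − σ√T = -0.7012 − 0.2252 = -0.9264 which rounds to -0.93
Pr(exercise) under Q = N(d₂) = 0.1762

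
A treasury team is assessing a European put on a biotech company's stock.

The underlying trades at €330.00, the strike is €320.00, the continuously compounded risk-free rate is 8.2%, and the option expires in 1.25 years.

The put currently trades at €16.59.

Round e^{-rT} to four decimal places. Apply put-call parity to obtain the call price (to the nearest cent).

e^(−rT) = e^(−0.082·1.25) = 0.9026
Put-call parity: C − P = S − K·e^(−rT) = 330 − 320·0.9026 = 330 − 288.8320 = 41.1680
C = P + (C − P) = 16.59 + (41.1680) = 57.7580

€57.76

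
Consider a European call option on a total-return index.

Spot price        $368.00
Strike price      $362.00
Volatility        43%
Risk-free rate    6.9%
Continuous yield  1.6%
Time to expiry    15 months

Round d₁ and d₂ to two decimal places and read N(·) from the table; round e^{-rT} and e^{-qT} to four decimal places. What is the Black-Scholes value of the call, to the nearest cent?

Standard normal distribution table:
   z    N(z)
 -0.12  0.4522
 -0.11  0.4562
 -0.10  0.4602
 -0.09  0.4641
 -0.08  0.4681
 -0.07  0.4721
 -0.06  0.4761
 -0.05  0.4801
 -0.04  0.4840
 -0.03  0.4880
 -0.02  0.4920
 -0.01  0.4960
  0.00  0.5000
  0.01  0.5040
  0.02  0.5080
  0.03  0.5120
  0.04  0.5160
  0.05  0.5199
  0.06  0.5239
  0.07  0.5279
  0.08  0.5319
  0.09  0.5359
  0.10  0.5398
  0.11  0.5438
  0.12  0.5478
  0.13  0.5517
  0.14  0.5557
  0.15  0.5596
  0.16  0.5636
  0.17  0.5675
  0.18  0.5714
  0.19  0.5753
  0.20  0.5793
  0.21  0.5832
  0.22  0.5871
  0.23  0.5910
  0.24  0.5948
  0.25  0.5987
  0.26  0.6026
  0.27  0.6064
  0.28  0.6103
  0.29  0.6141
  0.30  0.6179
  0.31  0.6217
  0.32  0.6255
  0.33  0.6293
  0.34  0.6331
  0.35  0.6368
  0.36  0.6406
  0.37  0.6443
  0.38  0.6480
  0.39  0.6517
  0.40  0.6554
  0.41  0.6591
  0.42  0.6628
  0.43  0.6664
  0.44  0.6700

σ√T = 0.43 × 1.1180 = 0.4808
ln(S/K) + (r − q + σ²/2)T = ln(368/362) + (0.069 − 0.016 + 0.43²/2)·1.25 = 0.0164 + 0.1818 = 0.1983
d₁ = 0.1983 / 0.4808 = 0.4124 ≈ 0.41
d₂ = d₁ − σ√T = 0.4124 − 0.4808 = -0.0684 ≈ -0.07
e^(−qT) = e^(−0.016·1.25) = 0.9802;  e^(−rT) = e^(−0.069·1.25) = 0.9174
N(d₁) = N(0.41) = 0.6591;  N(d₂) = N(-0.07) = 0.4721
C = 368·0.9802·0.6591 − 362·0.9174·0.4721 = 237.7463 − 156.7838 = 80.9625

$80.96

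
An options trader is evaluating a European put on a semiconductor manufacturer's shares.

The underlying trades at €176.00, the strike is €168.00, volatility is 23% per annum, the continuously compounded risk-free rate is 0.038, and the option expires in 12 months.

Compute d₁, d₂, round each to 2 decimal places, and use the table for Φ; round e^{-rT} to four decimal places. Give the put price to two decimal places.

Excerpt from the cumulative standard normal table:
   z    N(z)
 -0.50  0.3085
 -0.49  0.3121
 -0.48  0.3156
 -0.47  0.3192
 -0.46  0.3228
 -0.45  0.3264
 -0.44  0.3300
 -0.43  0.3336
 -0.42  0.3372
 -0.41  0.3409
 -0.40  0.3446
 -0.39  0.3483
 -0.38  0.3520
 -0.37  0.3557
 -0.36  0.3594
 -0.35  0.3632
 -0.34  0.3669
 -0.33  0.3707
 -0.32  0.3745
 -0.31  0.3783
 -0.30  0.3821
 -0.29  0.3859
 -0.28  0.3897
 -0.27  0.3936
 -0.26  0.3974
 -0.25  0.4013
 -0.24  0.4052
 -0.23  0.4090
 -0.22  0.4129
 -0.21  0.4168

€9.36

σ√T = 0.23·√1 = 0.2300
d₁ = [ln(176/168) + (0.038 + ½·0.23²)·1] / (σ√T) = (0.0465 + 0.0645) / 0.2300 = 0.4825 which rounds to 0.48
d₂ = 0.4825 − 0.2300 = 0.2525 which rounds to 0.25
e^(−rT) = e^(−0.038·1) = 0.9627
P = 168·0.9627·N(-0.25) − 176·N(-0.48) = 168·0.9627·0.4013 − 176·0.3156 = 64.9037 − 55.5456 = 9.3581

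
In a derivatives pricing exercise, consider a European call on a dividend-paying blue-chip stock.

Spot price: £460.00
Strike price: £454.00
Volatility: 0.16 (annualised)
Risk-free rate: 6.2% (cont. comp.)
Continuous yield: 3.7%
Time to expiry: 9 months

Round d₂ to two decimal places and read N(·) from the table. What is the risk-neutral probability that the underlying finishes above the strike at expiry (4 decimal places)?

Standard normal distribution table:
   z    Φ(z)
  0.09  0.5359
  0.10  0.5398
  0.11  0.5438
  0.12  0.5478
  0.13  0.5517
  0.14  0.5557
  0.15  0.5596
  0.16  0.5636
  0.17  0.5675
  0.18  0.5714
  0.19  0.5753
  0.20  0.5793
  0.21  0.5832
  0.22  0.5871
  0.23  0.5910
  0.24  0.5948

T = 0.75;  σ√T = 0.1386
d₁ = [ln(460/454) + (0.062 − 0.037 + 0.16²/2)·0.75] / 0.1386 = [0.0131 + 0.0284] / 0.1386 = 0.2994 which rounds to 0.30
d₂ = d₁ − σ√T = 0.2994 − 0.1386 = 0.1608 which rounds to 0.16
Pr(exercise) under Q = N(d₂) = 0.5636

0.5636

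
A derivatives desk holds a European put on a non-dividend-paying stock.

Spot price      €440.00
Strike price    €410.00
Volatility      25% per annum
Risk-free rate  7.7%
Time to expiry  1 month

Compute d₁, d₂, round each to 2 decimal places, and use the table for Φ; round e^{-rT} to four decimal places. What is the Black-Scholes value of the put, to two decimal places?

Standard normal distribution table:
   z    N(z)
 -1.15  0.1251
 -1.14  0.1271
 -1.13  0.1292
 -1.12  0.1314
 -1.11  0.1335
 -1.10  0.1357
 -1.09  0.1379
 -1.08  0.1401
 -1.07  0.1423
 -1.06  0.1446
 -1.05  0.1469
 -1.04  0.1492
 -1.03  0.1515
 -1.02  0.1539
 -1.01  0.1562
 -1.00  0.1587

σ√T = 0.25·√0.08333 = 0.0722
d₁ = [ln(440/410) + (0.077 + ½·0.25²)·0.08333] / (σ√T) = (0.0706 + 0.0090) / 0.0722 = 1.1035 → 1.10
d₂ = 1.1035 − 0.0722 = 1.0313 → 1.03
exp(−rT) = exp(−0.077·0.08333) = 0.9936
P = 410·0.9936·N(-1.03) − 440·N(-1.10) = 410·0.9936·0.1515 − 440·0.1357 = 61.7175 − 59.7080 = 2.0095

€2.01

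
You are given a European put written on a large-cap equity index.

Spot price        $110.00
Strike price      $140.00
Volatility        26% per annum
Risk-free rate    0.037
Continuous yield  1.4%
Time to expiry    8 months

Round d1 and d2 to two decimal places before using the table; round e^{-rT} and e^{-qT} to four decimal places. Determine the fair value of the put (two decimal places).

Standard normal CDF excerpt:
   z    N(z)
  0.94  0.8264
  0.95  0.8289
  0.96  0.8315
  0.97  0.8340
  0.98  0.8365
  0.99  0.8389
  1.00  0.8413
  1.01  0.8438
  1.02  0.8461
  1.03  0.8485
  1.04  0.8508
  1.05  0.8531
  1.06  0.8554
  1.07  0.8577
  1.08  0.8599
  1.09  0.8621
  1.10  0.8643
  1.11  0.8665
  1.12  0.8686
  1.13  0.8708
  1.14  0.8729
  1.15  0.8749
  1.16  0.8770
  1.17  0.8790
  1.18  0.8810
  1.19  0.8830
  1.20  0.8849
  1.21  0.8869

σ√T = 0.26 × 0.8165 = 0.2123
d₁ = [ln(110/140) + (0.037 − 0.014 + 0.26²/2)·0.6667] / 0.2123 = [-0.2412 + 0.0379] / 0.2123 = -0.9576 → -0.96
d₂ = d₁ − σ√T = -0.9576 − 0.2123 = -1.1699 → -1.17
e^(−qT) = e^(−0.014·0.6667) = 0.9907;  e^(−rT) = e^(−0.037·0.6667) = 0.9756
N(−d₂) = N(1.17) = 0.8790;  N(−d₁) = N(0.96) = 0.8315
P = 140·0.9756·0.8790 − 110·0.9907·0.8315 = 120.0573 − 90.6144 = 29.4430

$29.44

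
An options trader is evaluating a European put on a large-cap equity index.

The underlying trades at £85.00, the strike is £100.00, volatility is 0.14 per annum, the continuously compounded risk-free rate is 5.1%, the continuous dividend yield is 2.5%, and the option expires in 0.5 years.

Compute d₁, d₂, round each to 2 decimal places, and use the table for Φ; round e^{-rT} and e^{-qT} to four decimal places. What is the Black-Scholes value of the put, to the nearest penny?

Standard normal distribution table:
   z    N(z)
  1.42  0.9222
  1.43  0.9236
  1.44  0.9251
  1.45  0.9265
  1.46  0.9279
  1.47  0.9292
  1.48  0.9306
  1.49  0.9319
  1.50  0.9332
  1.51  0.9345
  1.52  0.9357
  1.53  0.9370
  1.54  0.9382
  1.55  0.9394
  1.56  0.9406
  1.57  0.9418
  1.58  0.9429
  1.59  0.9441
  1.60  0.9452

σ√T = 0.14·√0.5 = 0.0990
d₁ = [ln(85/100) + (0.051 − 0.025 + 0.14²/2)·0.5] / 0.0990 = [-0.1625 + 0.0179] / 0.0990 = -1.4609 ⇒ -1.46
d₂ = d₁ − σ√T = -1.4609 − 0.0990 = -1.5599 ⇒ -1.56
exp(−qT) = exp(−0.025·0.5) = 0.9876;  exp(−rT) = exp(−0.051·0.5) = 0.9748
N(−d₂) = N(1.56) = 0.9406;  N(−d₁) = N(1.46) = 0.9279
P = 100·0.9748·0.9406 − 85·0.9876·0.9279 = 91.6897 − 77.8935 = 13.7962

£13.80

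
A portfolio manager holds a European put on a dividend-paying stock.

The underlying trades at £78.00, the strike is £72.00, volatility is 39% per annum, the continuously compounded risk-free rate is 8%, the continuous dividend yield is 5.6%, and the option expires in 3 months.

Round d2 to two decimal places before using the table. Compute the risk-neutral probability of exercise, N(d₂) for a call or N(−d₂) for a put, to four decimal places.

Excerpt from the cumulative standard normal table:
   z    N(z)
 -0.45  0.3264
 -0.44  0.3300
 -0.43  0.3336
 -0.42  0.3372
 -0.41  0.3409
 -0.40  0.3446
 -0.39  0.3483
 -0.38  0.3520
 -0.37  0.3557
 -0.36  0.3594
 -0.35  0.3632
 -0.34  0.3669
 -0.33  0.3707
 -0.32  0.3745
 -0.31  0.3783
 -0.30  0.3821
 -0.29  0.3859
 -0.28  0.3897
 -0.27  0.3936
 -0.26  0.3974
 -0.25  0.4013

0.3669

σ√T = 0.39 × 0.5000 = 0.1950
d₁ = [ln(78/72) + (0.08 − 0.056 + ½·0.39²)·0.25] / (σ√T) = (0.0800 + 0.0250) / 0.1950 = 0.5387 ≈ 0.54
d₂ = 0.5387 − 0.1950 = 0.3437 ≈ 0.34
Risk-neutral Pr[S_T < K] = N(−d₂) = N(-0.34) = 0.3669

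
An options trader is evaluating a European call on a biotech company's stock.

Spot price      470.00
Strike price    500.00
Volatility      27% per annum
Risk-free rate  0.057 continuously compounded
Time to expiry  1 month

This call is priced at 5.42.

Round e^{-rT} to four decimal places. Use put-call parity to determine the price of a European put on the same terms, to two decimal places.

33.07

e^(−rT) = e^(−0.057·0.08333) = 0.9953
Put-call parity: C − P = S − K·e^(−rT) = 470 − 500·0.9953 = 470 − 497.6500 = -27.6500
P = C − (C − P) = 5.42 − (-27.6500) = 33.0700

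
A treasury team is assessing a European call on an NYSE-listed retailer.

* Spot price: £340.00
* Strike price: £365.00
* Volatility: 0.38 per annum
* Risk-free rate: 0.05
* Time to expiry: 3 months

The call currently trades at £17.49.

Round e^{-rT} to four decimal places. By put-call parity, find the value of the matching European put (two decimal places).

exp(−rT) = exp(−0.05·0.25) = 0.9876
Put-call parity: C − P = S − K·e^(−rT) = 340 − 365·0.9876 = 340 − 360.4740 = -20.4740
P = C − (C − P) = 17.49 − (-20.4740) = 37.9640

£37.96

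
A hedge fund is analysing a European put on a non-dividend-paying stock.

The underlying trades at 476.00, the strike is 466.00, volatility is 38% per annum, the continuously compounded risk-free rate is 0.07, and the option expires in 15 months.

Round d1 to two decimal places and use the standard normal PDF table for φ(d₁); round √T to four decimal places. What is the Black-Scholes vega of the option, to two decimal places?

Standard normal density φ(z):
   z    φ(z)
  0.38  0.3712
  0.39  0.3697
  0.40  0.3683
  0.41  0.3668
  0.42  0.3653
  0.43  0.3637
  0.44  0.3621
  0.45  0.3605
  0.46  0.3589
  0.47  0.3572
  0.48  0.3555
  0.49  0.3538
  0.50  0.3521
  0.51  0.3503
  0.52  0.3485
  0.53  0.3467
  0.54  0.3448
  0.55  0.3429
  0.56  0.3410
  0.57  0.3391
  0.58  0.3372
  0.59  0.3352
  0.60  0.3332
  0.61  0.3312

σ√T = 0.38 × 1.1180 = 0.4249
d₁ = [ln(476/466) + (0.07 + ½·0.38²)·1.25] / (σ√T) = (0.0212 + 0.1777) / 0.4249 = 0.4684 which rounds to 0.47
√T = √1.25 = 1.1180
φ(d₁) = φ(0.47) = 0.3572
vega = S·φ(d₁)·√T = 476·0.3572·1.1180 = 190.0904
(Vega is the same for a European call and put with the same parameters.)

190.09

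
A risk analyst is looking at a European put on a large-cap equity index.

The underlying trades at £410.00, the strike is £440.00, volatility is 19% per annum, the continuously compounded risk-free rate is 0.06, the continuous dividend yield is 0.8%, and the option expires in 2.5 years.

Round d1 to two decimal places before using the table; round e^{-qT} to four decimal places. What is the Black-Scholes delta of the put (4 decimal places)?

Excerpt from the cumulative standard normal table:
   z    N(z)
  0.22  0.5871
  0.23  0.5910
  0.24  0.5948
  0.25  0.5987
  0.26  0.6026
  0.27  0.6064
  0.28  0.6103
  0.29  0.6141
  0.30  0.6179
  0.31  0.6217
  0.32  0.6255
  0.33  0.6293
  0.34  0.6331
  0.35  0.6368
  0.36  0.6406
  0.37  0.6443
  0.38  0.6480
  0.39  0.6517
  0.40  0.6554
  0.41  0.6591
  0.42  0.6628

T = 2.5;  σ√T = 0.3004
d₁ = [ln(410/440) + (0.06 − 0.008 + 0.19²/2)·2.5] / 0.3004 = [-0.0706 + 0.1751] / 0.3004 = 0.3479 ⇒ 0.35
N(d₁) = N(0.35) = 0.6368
Δ_put = e^(−qT)·(N(d₁) − 1) = 0.9802·(0.6368 − 1) = -0.3560

-0.3560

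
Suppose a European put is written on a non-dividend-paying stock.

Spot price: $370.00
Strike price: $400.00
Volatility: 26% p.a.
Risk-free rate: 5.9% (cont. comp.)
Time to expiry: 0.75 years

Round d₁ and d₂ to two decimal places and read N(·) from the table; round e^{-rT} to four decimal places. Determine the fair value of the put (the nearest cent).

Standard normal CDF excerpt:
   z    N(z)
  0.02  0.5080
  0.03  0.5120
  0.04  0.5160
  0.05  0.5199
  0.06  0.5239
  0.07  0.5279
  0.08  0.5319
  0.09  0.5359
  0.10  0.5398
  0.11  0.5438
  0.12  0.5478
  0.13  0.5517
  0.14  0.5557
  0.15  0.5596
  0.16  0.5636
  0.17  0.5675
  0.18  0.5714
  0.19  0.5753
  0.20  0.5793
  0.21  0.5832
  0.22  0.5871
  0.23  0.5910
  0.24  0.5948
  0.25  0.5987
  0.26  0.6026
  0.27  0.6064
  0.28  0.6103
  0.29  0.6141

σ√T = 0.26 × 0.8660 = 0.2252
d₁ = [ln(370/400) + (0.059 + ½·0.26²)·0.75] / (σ√T) = (-0.0780 + 0.0696) / 0.2252 = -0.0371 ⇒ -0.04
d₂ = -0.0371 − 0.2252 = -0.2623 ⇒ -0.26
exp(−rT) = exp(−0.059·0.75) = 0.9567
P = 400·0.9567·N(0.26) − 370·N(0.04) = 400·0.9567·0.6026 − 370·0.5160 = 230.6030 − 190.9200 = 39.6830

$39.68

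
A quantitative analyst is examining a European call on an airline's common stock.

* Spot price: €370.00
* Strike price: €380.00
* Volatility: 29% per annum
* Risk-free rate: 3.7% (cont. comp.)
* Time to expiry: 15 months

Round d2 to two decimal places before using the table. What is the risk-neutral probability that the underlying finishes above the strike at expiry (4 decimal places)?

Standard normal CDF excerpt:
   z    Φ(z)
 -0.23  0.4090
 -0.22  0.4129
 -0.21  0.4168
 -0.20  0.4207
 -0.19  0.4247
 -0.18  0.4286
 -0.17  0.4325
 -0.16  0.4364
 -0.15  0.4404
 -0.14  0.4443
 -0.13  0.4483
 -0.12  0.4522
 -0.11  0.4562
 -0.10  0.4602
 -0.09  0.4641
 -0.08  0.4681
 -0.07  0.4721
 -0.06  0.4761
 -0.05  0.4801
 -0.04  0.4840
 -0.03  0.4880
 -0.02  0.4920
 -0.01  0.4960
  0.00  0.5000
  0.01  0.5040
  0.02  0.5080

σ√T = 0.29 × 1.1180 = 0.3242
d₁ = [ln(370/380) + (0.037 + 0.29²/2)·1.25] / 0.3242 = [-0.0267 + 0.0988] / 0.3242 = 0.2225 ⇒ 0.22
d₂ = d₁ − σ√T = 0.2225 − 0.3242 = -0.1017 ⇒ -0.10
Pr(exercise) under Q = N(d₂) = 0.4602

0.4602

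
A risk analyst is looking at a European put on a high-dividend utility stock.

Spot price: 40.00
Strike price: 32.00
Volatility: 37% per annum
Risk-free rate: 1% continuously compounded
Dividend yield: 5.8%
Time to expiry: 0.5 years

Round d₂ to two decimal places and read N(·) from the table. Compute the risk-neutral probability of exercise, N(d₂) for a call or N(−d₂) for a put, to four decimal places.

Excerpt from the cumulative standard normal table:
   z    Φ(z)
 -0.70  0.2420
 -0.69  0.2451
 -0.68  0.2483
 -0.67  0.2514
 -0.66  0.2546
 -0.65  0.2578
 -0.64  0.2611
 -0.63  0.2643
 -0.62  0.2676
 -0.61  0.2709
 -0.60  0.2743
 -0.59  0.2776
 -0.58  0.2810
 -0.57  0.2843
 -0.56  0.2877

0.2643

σ√T = 0.37·√0.5 = 0.2616
d₁ = [ln(40/32) + (0.01 − 0.058 + ½·0.37²)·0.5] / (σ√T) = (0.2231 + 0.0102) / 0.2616 = 0.8920 which rounds to 0.89
d₂ = 0.8920 − 0.2616 = 0.6304 which rounds to 0.63
Risk-neutral Pr[S_T < K] = N(−d₂) = N(-0.63) = 0.2643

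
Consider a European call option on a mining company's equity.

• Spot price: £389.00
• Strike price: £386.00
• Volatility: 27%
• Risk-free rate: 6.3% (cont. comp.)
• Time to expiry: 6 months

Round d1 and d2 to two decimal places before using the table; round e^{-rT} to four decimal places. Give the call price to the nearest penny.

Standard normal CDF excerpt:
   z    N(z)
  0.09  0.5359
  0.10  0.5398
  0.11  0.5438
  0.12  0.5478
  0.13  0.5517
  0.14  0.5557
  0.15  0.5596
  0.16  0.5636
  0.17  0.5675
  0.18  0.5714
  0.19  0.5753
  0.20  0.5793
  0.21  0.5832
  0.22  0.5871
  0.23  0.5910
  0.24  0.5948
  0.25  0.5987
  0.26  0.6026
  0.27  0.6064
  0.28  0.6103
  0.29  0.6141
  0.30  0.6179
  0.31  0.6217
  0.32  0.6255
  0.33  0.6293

σ√T = 0.27·√0.5 = 0.1909
d₁ = [ln(389/386) + (0.063 + ½·0.27²)·0.5] / (σ√T) = (0.0077 + 0.0497) / 0.1909 = 0.3010 which rounds to 0.30
d₂ = 0.3010 − 0.1909 = 0.1101 which rounds to 0.11
exp(−rT) = exp(−0.063·0.5) = 0.9690
N(d₁) = N(0.30) = 0.6179;  N(d₂) = N(0.11) = 0.5438
C = 389·0.6179 − 386·0.9690·0.5438 = 240.3631 − 203.3997 = 36.9634

£36.96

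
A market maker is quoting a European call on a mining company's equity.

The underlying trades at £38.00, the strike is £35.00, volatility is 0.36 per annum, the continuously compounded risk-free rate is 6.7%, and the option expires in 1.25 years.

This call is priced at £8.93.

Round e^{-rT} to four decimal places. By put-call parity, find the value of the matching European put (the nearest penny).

e^(−rT) = e^(−0.067·1.25) = 0.9197
Put-call parity: C − P = S − K·e^(−rT) = 38 − 35·0.9197 = 38 − 32.1895 = 5.8105
P = C − (C − P) = 8.93 − (5.8105) = 3.1195

£3.12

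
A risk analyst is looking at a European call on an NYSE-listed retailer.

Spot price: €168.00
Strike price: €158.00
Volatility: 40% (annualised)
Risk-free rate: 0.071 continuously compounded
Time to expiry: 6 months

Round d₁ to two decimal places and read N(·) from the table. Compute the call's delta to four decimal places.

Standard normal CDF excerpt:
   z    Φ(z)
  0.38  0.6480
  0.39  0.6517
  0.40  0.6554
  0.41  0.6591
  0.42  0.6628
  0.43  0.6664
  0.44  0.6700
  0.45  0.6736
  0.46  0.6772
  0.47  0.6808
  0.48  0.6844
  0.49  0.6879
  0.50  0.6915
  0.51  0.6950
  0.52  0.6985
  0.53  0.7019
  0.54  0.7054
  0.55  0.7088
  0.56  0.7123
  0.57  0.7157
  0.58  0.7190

T = 0.5;  σ√T = 0.2828
d₁ = [ln(168/158) + (0.071 + ½·0.4²)·0.5] / (σ√T) = (0.0614 + 0.0755) / 0.2828 = 0.4839 which rounds to 0.48
N(d₁) = N(0.48) = 0.6844
Δ_call = N(d₁) = 0.6844

0.6844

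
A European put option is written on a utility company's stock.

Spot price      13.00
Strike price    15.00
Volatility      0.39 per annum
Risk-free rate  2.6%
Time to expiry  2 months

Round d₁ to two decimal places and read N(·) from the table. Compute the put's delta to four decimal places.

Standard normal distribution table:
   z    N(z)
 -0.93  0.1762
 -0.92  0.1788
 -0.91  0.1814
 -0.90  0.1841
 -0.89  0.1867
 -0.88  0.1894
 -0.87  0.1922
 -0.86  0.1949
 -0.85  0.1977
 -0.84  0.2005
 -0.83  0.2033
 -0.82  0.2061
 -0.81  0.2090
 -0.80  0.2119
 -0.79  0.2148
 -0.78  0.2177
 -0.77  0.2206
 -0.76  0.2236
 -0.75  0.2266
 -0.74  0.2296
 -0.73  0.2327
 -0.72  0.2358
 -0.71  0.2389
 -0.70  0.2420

-0.7852

σ√T = 0.39 × 0.4082 = 0.1592
d₁ = [ln(13/15) + (0.026 + 0.39²/2)·0.1667] / 0.1592 = [-0.1431 + 0.0170] / 0.1592 = -0.7920 which rounds to -0.79
N(d₁) = N(-0.79) = 0.2148
Δ_put = N(d₁) − 1 = 0.2148 − 1 = -0.7852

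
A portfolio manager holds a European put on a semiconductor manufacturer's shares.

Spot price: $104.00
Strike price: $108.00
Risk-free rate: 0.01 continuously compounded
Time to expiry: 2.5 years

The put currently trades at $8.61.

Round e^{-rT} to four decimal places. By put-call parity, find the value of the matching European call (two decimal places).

e^(−rT) = e^(−0.01·2.5) = 0.9753
Put-call parity: C − P = S − K·e^(−rT) = 104 − 108·0.9753 = 104 − 105.3324 = -1.3324
C = P + (C − P) = 8.61 + (-1.3324) = 7.2776

$7.28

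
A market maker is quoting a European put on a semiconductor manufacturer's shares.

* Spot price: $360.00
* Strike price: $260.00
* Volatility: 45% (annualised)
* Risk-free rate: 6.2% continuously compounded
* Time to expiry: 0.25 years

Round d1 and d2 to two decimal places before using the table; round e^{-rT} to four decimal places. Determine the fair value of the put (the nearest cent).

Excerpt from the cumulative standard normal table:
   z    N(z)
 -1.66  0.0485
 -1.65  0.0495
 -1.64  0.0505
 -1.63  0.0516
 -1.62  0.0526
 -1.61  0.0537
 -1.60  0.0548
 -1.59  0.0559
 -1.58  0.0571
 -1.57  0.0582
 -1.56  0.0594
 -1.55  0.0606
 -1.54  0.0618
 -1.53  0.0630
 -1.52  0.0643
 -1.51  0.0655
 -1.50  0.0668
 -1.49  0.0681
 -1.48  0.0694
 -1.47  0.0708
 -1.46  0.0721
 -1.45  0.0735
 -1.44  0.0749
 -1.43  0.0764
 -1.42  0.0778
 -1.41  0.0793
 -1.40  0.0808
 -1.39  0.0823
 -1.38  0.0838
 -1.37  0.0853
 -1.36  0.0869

$2.11

σ√T = 0.45·√0.25 = 0.2250
ln(S/K) + (r + σ²/2)T = ln(360/260) + (0.062 + 0.45²/2)·0.25 = 0.3254 + 0.0408 = 0.3662
d₁ = 0.3662 / 0.2250 = 1.6277 → 1.63
d₂ = d₁ − σ√T = 1.6277 − 0.2250 = 1.4027 → 1.40
exp(−rT) = exp(−0.062·0.25) = 0.9846
P = 260·0.9846·N(-1.40) − 360·N(-1.63) = 260·0.9846·0.0808 − 360·0.0516 = 20.6845 − 18.5760 = 2.1085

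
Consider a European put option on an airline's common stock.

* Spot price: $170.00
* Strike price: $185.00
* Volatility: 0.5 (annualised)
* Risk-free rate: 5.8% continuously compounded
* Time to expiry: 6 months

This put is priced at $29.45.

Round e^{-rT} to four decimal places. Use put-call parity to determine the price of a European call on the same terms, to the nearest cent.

$19.74

e^(−rT) = e^(−0.058·0.5) = 0.9714
Put-call parity: C − P = S − K·e^(−rT) = 170 − 185·0.9714 = 170 − 179.7090 = -9.7090
C = P + (C − P) = 29.45 + (-9.7090) = 19.7410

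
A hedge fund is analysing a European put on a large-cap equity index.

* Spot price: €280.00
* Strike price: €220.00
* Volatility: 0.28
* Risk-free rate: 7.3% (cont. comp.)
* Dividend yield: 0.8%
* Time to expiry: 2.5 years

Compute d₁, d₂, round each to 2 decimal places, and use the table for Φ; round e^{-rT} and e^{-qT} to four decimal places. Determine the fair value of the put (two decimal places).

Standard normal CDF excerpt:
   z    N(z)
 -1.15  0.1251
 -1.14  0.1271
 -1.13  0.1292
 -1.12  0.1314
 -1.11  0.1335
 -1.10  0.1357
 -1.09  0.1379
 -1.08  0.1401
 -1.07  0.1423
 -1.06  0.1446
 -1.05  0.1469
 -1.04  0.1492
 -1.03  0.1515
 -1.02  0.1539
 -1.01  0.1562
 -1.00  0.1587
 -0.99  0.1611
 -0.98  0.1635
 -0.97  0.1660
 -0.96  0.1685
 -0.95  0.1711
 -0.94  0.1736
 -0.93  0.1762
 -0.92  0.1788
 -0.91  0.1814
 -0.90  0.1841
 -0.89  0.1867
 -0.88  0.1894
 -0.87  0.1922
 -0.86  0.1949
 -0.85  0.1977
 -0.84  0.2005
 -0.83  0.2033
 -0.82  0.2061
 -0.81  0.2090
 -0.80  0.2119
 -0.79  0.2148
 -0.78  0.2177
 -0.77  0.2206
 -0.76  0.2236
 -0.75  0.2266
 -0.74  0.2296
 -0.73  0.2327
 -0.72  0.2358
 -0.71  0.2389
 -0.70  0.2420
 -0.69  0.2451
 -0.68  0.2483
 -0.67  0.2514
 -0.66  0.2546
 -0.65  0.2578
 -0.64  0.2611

σ√T = 0.28·√2.5 = 0.4427
d₁ = [ln(280/220) + (0.073 − 0.008 + 0.28²/2)·2.5] / 0.4427 = [0.2412 + 0.2605] / 0.4427 = 1.1331 ⇒ 1.13
d₂ = d₁ − σ√T = 1.1331 − 0.4427 = 0.6904 ⇒ 0.69
e^(−qT) = e^(−0.008·2.5) = 0.9802;  e^(−rT) = e^(−0.073·2.5) = 0.8332
N(−d₂) = N(-0.69) = 0.2451;  N(−d₁) = N(-1.13) = 0.1292
P = 220·0.8332·0.2451 − 280·0.9802·0.1292 = 44.9278 − 35.4597 = 9.4681

€9.47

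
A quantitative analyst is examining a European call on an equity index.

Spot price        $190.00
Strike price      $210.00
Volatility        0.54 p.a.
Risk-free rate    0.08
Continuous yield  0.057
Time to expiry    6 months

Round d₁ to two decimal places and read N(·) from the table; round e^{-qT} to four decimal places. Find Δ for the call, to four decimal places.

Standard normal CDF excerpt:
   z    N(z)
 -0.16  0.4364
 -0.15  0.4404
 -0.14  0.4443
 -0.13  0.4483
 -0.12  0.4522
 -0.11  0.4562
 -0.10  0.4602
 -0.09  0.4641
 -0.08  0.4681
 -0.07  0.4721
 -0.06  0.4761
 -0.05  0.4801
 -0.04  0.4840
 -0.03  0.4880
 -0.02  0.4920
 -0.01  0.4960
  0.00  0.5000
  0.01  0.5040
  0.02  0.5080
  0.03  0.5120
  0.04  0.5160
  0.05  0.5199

0.4704

T = 0.5;  σ√T = 0.3818
d₁ = [ln(190/210) + (0.08 − 0.057 + 0.54²/2)·0.5] / 0.3818 = [-0.1001 + 0.0844] / 0.3818 = -0.0411 ⇒ -0.04
N(d₁) = N(-0.04) = 0.4840
Δ_call = e^(−qT)·N(d₁) = 0.9719·0.4840 = 0.4704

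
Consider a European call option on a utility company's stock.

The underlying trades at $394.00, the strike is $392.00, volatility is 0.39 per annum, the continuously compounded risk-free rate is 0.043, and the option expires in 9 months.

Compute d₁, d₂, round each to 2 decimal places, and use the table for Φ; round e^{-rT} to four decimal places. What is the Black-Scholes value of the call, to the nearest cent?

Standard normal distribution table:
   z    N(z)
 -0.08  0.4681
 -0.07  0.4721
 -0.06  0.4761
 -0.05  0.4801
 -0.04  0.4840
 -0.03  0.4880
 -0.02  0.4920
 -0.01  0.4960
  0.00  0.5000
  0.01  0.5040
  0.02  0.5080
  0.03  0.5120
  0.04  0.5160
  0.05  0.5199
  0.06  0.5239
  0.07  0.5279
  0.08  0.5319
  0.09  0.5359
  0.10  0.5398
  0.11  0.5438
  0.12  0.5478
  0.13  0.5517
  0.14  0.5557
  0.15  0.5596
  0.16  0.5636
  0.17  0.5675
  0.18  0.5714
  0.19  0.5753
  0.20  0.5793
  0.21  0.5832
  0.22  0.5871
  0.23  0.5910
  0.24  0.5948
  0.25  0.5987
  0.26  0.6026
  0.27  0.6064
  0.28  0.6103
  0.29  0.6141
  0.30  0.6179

σ√T = 0.39 × 0.8660 = 0.3377
d₁ = [ln(394/392) + (0.043 + 0.39²/2)·0.75] / 0.3377 = [0.0051 + 0.0893] / 0.3377 = 0.2794 → 0.28
d₂ = d₁ − σ√T = 0.2794 − 0.3377 = -0.0583 → -0.06
exp(−rT) = exp(−0.043·0.75) = 0.9683
N(d₁) = N(0.28) = 0.6103;  N(d₂) = N(-0.06) = 0.4761
C = 394·0.6103 − 392·0.9683·0.4761 = 240.4582 − 180.7150 = 59.7432

$59.74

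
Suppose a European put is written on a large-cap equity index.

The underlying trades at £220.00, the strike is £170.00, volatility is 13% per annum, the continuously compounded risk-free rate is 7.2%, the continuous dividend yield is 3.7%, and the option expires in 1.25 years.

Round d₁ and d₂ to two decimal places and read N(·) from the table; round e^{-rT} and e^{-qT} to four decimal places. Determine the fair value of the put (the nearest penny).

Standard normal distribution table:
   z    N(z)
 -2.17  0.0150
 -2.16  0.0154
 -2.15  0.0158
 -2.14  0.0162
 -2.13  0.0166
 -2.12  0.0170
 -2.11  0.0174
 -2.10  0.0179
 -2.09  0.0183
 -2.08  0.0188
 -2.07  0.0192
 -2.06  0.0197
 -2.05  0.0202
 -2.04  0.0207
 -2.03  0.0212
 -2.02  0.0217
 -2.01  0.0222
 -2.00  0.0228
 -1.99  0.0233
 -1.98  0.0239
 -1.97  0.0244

T = 1.25;  σ√T = 0.1453
d₁ = [ln(220/170) + (0.072 − 0.037 + 0.13²/2)·1.25] / 0.1453 = [0.2578 + 0.0543] / 0.1453 = 2.1476 which rounds to 2.15
d₂ = d₁ − σ√T = 2.1476 − 0.1453 = 2.0023 which rounds to 2.00
e^(−qT) = e^(−0.037·1.25) = 0.9548;  e^(−rT) = e^(−0.072·1.25) = 0.9139
N(−d₂) = N(-2.00) = 0.0228;  N(−d₁) = N(-2.15) = 0.0158
P = 170·0.9139·0.0228 − 220·0.9548·0.0158 = 3.5423 − 3.3189 = 0.2234

£0.22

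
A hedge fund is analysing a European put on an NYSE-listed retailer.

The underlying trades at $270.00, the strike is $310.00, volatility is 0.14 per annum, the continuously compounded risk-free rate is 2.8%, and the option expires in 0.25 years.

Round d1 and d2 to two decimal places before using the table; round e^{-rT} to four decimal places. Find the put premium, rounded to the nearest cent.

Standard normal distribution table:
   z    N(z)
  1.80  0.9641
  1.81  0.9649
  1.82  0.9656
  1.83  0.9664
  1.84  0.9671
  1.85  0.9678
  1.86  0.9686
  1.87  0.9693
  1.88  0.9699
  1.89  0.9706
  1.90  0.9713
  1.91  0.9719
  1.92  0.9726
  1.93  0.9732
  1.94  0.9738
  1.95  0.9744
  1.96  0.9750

$38.06

T = 0.25;  σ√T = 0.0700
d₁ = [ln(270/310) + (0.028 + 0.14²/2)·0.25] / 0.0700 = [-0.1382 + 0.0095] / 0.0700 = -1.8386 which rounds to -1.84
d₂ = d₁ − σ√T = -1.8386 − 0.0700 = -1.9086 which rounds to -1.91
e^(−rT) = e^(−0.028·0.25) = 0.9930
N(−d₂) = N(1.91) = 0.9719;  N(−d₁) = N(1.84) = 0.9671
P = 310·0.9930·0.9719 − 270·0.9671 = 299.1800 − 261.1170 = 38.0630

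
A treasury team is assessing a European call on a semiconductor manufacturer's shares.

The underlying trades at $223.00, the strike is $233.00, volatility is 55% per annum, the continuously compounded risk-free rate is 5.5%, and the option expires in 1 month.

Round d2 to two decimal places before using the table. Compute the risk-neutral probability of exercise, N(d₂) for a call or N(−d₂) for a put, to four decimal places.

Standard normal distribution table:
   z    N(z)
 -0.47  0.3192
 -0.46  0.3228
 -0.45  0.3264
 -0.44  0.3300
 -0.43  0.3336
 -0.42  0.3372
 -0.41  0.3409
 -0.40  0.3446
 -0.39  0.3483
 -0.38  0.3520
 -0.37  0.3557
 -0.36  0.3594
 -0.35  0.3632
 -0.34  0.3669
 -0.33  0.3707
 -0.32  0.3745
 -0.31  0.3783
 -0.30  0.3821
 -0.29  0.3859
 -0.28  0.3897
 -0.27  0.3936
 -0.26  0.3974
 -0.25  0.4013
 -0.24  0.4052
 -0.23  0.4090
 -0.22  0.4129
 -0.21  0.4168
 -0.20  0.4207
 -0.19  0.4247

0.3707

σ√T = 0.55 × 0.2887 = 0.1588
ln(S/K) + (r + σ²/2)T = ln(223/233) + (0.055 + 0.55²/2)·0.08333 = -0.0439 + 0.0172 = -0.0267
d₁ = -0.0267 / 0.1588 = -0.1680 ≈ -0.17
d₂ = d₁ − σ√T = -0.1680 − 0.1588 = -0.3268 ≈ -0.33
Risk-neutral Pr[S_T > K] = N(d₂) = N(-0.33) = 0.3707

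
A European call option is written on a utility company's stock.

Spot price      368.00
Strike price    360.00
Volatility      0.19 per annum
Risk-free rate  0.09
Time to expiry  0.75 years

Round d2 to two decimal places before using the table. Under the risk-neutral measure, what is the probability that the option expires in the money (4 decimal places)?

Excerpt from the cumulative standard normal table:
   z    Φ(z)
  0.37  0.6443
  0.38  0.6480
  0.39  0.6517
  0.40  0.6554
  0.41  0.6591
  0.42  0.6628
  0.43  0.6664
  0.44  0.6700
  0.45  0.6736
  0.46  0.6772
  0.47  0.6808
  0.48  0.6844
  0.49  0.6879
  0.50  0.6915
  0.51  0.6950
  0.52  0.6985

0.6772

σ√T = 0.19·√0.75 = 0.1645
ln(S/K) + (r + σ²/2)T = ln(368/360) + (0.09 + 0.19²/2)·0.75 = 0.0220 + 0.0810 = 0.1030
d₁ = 0.1030 / 0.1645 = 0.6261 which rounds to 0.63
d₂ = d₁ − σ√T = 0.6261 − 0.1645 = 0.4615 which rounds to 0.46
Pr(exercise) under Q = N(d₂) = 0.6772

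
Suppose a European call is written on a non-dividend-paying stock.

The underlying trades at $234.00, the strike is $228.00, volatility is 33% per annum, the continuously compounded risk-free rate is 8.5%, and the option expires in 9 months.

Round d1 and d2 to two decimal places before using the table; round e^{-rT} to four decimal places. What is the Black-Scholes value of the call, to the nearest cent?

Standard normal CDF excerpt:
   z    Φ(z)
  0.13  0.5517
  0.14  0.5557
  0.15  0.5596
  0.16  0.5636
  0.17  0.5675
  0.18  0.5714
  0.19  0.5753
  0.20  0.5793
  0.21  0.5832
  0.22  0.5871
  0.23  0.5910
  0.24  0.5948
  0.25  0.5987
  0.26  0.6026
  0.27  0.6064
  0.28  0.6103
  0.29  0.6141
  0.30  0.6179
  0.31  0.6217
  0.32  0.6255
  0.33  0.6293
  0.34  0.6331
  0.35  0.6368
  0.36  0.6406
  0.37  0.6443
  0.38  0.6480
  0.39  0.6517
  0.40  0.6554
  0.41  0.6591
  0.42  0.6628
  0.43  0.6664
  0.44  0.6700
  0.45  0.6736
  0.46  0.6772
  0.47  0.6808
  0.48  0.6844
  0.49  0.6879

σ√T = 0.33 × 0.8660 = 0.2858
d₁ = [ln(234/228) + (0.085 + ½·0.33²)·0.75] / (σ√T) = (0.0260 + 0.1046) / 0.2858 = 0.4569 ≈ 0.46
d₂ = 0.4569 − 0.2858 = 0.1711 ≈ 0.17
e^(−rT) = e^(−0.085·0.75) = 0.9382
N(d₁) = N(0.46) = 0.6772;  N(d₂) = N(0.17) = 0.5675
C = 234·0.6772 − 228·0.9382·0.5675 = 158.4648 − 121.3937 = 37.0711

$37.07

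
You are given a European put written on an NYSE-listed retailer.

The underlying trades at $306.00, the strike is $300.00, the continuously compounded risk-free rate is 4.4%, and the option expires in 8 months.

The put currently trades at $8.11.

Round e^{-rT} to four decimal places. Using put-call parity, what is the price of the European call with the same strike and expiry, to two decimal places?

e^(−rT) = e^(−0.044·0.6667) = 0.9711
Put-call parity: C − P = S − K·e^(−rT) = 306 − 300·0.9711 = 306 − 291.3300 = 14.6700
C = P + (C − P) = 8.11 + (14.6700) = 22.7800

$22.78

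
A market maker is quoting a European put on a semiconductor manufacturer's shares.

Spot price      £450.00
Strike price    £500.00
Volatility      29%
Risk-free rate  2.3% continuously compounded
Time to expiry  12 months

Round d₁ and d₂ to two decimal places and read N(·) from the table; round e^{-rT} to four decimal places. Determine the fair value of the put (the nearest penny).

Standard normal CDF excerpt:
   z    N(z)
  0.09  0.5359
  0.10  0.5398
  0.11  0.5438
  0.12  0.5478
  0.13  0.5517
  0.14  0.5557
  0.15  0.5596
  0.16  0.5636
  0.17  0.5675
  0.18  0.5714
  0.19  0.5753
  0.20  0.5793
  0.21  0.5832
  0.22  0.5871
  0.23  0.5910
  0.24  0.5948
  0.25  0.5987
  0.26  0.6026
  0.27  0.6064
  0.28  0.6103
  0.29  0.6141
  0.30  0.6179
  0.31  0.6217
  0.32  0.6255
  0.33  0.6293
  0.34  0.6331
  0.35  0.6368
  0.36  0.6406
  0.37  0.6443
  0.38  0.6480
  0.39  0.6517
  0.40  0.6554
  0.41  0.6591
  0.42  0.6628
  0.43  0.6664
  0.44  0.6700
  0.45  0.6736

£75.57

T = 1;  σ√T = 0.2900
d₁ = [ln(450/500) + (0.023 + 0.29²/2)·1] / 0.2900 = [-0.1054 + 0.0650] / 0.2900 = -0.1390 which rounds to -0.14
d₂ = d₁ − σ√T = -0.1390 − 0.2900 = -0.4290 which rounds to -0.43
e^(−rT) = e^(−0.023·1) = 0.9773
N(−d₂) = N(0.43) = 0.6664;  N(−d₁) = N(0.14) = 0.5557
P = 500·0.9773·0.6664 − 450·0.5557 = 325.6364 − 250.0650 = 75.5714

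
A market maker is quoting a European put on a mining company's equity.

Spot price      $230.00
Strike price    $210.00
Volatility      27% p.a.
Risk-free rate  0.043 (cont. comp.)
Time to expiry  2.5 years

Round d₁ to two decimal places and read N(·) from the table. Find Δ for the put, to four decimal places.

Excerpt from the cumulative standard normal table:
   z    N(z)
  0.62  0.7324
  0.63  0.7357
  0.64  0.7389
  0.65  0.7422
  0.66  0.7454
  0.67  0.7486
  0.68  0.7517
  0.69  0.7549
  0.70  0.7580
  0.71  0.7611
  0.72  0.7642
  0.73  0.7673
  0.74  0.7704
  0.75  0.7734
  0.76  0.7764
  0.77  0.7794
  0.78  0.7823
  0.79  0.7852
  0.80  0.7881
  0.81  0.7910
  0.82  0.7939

σ√T = 0.27·√2.5 = 0.4269
d₁ = [ln(230/210) + (0.043 + ½·0.27²)·2.5] / (σ√T) = (0.0910 + 0.1986) / 0.4269 = 0.6784 ≈ 0.68
N(d₁) = N(0.68) = 0.7517
Δ_put = N(d₁) − 1 = 0.7517 − 1 = -0.2483

-0.2483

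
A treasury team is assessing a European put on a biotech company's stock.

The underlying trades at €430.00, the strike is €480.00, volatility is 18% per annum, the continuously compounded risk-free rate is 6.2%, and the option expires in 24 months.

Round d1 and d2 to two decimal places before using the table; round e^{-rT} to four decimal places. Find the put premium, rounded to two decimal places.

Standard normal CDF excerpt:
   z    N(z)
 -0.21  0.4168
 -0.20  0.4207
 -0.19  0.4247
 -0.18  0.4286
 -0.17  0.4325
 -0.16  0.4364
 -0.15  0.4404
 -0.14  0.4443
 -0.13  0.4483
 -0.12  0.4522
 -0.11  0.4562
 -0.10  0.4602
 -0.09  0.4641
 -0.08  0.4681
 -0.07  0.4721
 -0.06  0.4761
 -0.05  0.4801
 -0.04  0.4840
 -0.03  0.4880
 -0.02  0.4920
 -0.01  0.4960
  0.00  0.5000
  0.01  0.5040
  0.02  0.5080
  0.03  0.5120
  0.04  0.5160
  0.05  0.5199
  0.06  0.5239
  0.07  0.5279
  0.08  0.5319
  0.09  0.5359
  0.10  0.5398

σ√T = 0.18·√2 = 0.2546
ln(S/K) + (r + σ²/2)T = ln(430/480) + (0.062 + 0.18²/2)·2 = -0.1100 + 0.1564 = 0.0464
d₁ = 0.0464 / 0.2546 = 0.1823 → 0.18
d₂ = d₁ − σ√T = 0.1823 − 0.2546 = -0.0723 → -0.07
exp(−rT) = exp(−0.062·2) = 0.8834
N(−d₂) = N(0.07) = 0.5279;  N(−d₁) = N(-0.18) = 0.4286
P = 480·0.8834·0.5279 − 430·0.4286 = 223.8465 − 184.2980 = 39.5485

€39.55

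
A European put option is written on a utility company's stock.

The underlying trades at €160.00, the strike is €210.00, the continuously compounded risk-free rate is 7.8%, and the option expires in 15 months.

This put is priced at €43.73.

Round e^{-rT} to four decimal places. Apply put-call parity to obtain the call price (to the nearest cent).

exp(−rT) = exp(−0.078·1.25) = 0.9071
Put-call parity: C − P = S − K·e^(−rT) = 160 − 210·0.9071 = 160 − 190.4910 = -30.4910
C = P + (C − P) = 43.73 + (-30.4910) = 13.2390

€13.24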